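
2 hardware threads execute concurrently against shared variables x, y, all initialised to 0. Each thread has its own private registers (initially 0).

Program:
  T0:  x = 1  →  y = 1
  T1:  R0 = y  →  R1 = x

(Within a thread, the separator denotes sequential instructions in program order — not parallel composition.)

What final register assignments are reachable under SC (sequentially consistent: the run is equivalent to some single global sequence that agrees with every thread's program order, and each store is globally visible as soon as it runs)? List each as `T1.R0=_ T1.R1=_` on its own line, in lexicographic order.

outcome vector order: (T1.R0,T1.R1)
|SC outcomes| = 3

T1.R0=0 T1.R1=0
T1.R0=0 T1.R1=1
T1.R0=1 T1.R1=1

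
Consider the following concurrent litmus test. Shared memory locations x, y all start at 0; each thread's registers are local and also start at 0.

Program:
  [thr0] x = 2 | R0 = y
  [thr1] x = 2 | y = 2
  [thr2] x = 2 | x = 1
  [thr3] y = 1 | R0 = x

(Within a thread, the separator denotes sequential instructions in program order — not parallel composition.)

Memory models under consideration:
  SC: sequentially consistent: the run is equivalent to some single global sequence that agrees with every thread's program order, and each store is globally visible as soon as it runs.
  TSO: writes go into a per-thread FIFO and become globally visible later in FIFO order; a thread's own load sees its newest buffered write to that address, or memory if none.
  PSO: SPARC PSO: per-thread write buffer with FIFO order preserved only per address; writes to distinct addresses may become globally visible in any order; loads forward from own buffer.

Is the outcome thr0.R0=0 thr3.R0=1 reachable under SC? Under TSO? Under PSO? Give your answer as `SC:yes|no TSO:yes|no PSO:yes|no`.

SC:yes TSO:yes PSO:yes

outcome vector order: (thr0.R0,thr3.R0)
SC: 8 outcomes — {<0 1>, <0 2>, <1 0>, <1 1>, <1 2>, <2 0>, <2 1>, <2 2>}
TSO: 9 outcomes — {<0 0>, <0 1>, <0 2>, <1 0>, <1 1>, <1 2>, <2 0>, <2 1>, <2 2>}
PSO: 9 outcomes — {<0 0>, <0 1>, <0 2>, <1 0>, <1 1>, <1 2>, <2 0>, <2 1>, <2 2>}
target <0 1> ∈ {SC,TSO,PSO}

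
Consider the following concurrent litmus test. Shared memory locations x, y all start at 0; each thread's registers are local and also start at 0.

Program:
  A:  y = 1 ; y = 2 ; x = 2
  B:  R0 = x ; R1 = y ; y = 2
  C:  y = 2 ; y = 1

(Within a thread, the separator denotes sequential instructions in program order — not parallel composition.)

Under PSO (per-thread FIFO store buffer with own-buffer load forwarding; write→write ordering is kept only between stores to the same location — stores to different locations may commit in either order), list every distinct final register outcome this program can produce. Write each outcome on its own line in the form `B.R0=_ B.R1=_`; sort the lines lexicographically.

outcome vector order: (B.R0,B.R1)
|PSO outcomes| = 6

B.R0=0 B.R1=0
B.R0=0 B.R1=1
B.R0=0 B.R1=2
B.R0=2 B.R1=0
B.R0=2 B.R1=1
B.R0=2 B.R1=2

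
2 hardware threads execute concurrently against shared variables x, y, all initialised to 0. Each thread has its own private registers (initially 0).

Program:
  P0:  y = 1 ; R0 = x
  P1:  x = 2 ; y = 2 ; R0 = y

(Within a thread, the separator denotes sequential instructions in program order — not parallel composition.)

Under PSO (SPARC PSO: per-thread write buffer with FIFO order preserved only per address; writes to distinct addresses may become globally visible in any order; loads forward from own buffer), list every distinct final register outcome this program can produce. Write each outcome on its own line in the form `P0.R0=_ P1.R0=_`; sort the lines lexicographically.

outcome vector order: (P0.R0,P1.R0)
|PSO outcomes| = 4

P0.R0=0 P1.R0=1
P0.R0=0 P1.R0=2
P0.R0=2 P1.R0=1
P0.R0=2 P1.R0=2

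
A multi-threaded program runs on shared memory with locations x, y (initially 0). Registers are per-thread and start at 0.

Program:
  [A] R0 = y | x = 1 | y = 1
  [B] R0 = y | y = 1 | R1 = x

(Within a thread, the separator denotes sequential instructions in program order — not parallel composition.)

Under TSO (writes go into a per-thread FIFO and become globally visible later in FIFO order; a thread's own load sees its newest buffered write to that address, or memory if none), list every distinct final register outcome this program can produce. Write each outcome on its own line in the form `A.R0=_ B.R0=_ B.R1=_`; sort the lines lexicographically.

outcome vector order: (A.R0,B.R0,B.R1)
|TSO outcomes| = 5

A.R0=0 B.R0=0 B.R1=0
A.R0=0 B.R0=0 B.R1=1
A.R0=0 B.R0=1 B.R1=1
A.R0=1 B.R0=0 B.R1=0
A.R0=1 B.R0=0 B.R1=1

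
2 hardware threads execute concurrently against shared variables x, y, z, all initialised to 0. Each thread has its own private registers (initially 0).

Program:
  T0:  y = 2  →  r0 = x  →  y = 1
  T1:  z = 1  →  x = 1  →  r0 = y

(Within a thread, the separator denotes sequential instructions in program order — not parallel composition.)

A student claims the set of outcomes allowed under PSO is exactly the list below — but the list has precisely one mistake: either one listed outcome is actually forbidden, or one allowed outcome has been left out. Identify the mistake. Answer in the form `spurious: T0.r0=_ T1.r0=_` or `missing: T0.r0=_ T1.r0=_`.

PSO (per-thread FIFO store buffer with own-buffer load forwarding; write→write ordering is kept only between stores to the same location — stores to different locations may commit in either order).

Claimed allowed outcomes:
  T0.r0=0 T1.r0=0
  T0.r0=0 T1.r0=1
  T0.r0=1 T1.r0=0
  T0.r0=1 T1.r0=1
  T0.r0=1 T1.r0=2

missing: T0.r0=0 T1.r0=2

outcome vector order: (T0.r0,T1.r0)
PSO (6): 0/0 0/1 0/2 1/0 1/1 1/2
PSO∖claimed = {0/2}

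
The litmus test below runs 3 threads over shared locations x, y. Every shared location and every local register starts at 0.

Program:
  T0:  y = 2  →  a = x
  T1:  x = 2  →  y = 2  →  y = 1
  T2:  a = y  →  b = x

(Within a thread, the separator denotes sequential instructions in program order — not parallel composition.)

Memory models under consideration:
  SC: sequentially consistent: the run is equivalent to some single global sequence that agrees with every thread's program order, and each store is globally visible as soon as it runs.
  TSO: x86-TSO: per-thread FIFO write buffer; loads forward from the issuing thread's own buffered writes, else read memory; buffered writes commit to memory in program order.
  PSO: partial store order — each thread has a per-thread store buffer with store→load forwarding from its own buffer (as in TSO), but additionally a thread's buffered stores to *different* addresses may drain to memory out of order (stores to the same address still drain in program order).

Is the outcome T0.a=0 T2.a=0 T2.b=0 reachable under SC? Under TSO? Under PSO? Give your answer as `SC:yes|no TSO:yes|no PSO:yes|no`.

SC:yes TSO:yes PSO:yes

outcome vector order: (T0.a,T2.a,T2.b)
[SC] allowed = {0/0/0 0/0/2 0/1/2 0/2/0 0/2/2 2/0/0 2/0/2 2/1/2 2/2/0 2/2/2}
[TSO] allowed = {0/0/0 0/0/2 0/1/2 0/2/0 0/2/2 2/0/0 2/0/2 2/1/2 2/2/0 2/2/2}
[PSO] allowed = {0/0/0 0/0/2 0/1/0 0/1/2 0/2/0 0/2/2 2/0/0 2/0/2 2/1/0 2/1/2 2/2/0 2/2/2}
target 0/0/0 ∈ {SC,TSO,PSO}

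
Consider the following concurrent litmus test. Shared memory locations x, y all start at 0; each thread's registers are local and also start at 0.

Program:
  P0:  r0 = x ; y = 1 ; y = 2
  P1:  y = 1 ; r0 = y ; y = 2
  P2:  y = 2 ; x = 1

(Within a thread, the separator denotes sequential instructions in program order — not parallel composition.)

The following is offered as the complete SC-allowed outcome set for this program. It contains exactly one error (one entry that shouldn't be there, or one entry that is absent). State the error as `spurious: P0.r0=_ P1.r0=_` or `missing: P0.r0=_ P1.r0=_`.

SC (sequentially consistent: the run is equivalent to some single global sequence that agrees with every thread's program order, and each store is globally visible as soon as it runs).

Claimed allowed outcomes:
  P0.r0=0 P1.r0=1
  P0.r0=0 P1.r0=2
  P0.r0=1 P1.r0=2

outcome vector order: (P0.r0,P1.r0)
SC (4): 0/1; 0/2; 1/1; 1/2
SC∖claimed = {1/1}

missing: P0.r0=1 P1.r0=1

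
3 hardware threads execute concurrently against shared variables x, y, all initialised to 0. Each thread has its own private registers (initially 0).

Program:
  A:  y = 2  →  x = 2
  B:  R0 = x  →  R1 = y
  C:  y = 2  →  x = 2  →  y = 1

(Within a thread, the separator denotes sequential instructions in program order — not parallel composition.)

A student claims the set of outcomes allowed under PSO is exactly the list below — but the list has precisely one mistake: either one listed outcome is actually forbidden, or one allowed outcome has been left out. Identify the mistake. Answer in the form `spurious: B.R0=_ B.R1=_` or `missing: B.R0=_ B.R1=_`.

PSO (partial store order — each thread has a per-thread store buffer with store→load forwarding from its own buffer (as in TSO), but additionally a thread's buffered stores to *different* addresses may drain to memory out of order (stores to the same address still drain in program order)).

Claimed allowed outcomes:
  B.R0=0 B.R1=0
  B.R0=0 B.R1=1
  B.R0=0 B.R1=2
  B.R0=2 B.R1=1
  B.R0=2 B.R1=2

missing: B.R0=2 B.R1=0

outcome vector order: (B.R0,B.R1)
under PSO → (0,0) (0,1) (0,2) (2,0) (2,1) (2,2)
PSO∖claimed = {(2,0)}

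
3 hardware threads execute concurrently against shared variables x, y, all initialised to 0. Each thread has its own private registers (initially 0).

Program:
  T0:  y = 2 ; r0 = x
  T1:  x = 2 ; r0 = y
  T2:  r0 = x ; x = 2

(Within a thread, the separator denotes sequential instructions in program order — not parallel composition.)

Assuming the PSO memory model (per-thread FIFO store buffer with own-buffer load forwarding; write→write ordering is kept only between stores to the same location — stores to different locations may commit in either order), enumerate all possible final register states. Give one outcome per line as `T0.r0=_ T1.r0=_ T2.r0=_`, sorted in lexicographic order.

outcome vector order: (T0.r0,T1.r0,T2.r0)
|PSO outcomes| = 8

T0.r0=0 T1.r0=0 T2.r0=0
T0.r0=0 T1.r0=0 T2.r0=2
T0.r0=0 T1.r0=2 T2.r0=0
T0.r0=0 T1.r0=2 T2.r0=2
T0.r0=2 T1.r0=0 T2.r0=0
T0.r0=2 T1.r0=0 T2.r0=2
T0.r0=2 T1.r0=2 T2.r0=0
T0.r0=2 T1.r0=2 T2.r0=2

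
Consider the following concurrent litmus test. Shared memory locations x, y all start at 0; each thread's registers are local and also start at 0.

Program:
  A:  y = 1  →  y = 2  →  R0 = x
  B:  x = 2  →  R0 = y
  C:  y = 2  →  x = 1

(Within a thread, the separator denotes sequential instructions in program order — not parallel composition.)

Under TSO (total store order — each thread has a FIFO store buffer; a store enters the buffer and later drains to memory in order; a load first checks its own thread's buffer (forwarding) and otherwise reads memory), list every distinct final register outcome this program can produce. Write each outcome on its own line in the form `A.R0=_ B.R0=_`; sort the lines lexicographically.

A.R0=0 B.R0=0
A.R0=0 B.R0=1
A.R0=0 B.R0=2
A.R0=1 B.R0=0
A.R0=1 B.R0=1
A.R0=1 B.R0=2
A.R0=2 B.R0=0
A.R0=2 B.R0=1
A.R0=2 B.R0=2

outcome vector order: (A.R0,B.R0)
|TSO outcomes| = 9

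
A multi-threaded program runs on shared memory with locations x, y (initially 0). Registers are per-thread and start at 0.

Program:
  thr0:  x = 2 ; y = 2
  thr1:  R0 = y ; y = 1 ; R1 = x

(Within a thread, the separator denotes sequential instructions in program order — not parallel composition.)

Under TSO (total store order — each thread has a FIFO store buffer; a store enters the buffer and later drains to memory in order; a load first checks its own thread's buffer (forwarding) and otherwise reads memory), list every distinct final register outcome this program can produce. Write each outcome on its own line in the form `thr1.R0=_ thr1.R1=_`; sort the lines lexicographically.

outcome vector order: (thr1.R0,thr1.R1)
|TSO outcomes| = 3

thr1.R0=0 thr1.R1=0
thr1.R0=0 thr1.R1=2
thr1.R0=2 thr1.R1=2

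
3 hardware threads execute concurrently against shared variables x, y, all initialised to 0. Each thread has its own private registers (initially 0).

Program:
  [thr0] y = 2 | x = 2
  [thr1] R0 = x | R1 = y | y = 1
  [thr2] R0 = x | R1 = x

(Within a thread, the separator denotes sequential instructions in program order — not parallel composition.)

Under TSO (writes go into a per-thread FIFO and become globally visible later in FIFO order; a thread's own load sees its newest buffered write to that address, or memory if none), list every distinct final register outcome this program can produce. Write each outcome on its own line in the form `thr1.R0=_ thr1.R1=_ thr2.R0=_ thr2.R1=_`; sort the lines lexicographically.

thr1.R0=0 thr1.R1=0 thr2.R0=0 thr2.R1=0
thr1.R0=0 thr1.R1=0 thr2.R0=0 thr2.R1=2
thr1.R0=0 thr1.R1=0 thr2.R0=2 thr2.R1=2
thr1.R0=0 thr1.R1=2 thr2.R0=0 thr2.R1=0
thr1.R0=0 thr1.R1=2 thr2.R0=0 thr2.R1=2
thr1.R0=0 thr1.R1=2 thr2.R0=2 thr2.R1=2
thr1.R0=2 thr1.R1=2 thr2.R0=0 thr2.R1=0
thr1.R0=2 thr1.R1=2 thr2.R0=0 thr2.R1=2
thr1.R0=2 thr1.R1=2 thr2.R0=2 thr2.R1=2

outcome vector order: (thr1.R0,thr1.R1,thr2.R0,thr2.R1)
|TSO outcomes| = 9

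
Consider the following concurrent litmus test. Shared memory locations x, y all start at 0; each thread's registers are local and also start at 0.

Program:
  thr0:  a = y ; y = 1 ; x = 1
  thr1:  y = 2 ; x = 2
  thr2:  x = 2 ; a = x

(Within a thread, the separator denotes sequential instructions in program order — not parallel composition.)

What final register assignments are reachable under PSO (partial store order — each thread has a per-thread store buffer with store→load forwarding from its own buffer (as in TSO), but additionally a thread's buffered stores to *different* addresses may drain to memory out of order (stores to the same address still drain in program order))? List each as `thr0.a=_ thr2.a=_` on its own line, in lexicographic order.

outcome vector order: (thr0.a,thr2.a)
|PSO outcomes| = 4

thr0.a=0 thr2.a=1
thr0.a=0 thr2.a=2
thr0.a=2 thr2.a=1
thr0.a=2 thr2.a=2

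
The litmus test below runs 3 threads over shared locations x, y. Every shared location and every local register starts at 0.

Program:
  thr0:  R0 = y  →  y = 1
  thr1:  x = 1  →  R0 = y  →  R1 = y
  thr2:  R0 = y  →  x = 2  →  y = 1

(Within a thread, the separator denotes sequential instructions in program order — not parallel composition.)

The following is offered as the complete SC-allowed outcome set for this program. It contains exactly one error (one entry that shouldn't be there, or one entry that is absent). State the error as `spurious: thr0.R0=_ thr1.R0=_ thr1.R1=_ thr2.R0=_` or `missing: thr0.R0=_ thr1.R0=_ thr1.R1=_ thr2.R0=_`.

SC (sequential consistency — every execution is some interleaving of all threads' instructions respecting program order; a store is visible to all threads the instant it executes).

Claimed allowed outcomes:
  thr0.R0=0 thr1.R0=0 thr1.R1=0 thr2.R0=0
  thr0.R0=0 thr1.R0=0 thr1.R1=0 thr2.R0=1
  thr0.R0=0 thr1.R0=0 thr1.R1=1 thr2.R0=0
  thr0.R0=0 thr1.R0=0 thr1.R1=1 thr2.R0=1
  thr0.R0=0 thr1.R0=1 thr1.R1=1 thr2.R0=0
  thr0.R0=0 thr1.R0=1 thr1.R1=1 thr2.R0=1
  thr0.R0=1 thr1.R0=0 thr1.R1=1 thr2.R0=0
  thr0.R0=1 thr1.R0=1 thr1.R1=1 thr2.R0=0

missing: thr0.R0=1 thr1.R0=0 thr1.R1=0 thr2.R0=0

outcome vector order: (thr0.R0,thr1.R0,thr1.R1,thr2.R0)
[SC] allowed = {(0,0,0,0), (0,0,0,1), (0,0,1,0), (0,0,1,1), (0,1,1,0), (0,1,1,1), (1,0,0,0), (1,0,1,0), (1,1,1,0)}
SC∖claimed = {(1,0,0,0)}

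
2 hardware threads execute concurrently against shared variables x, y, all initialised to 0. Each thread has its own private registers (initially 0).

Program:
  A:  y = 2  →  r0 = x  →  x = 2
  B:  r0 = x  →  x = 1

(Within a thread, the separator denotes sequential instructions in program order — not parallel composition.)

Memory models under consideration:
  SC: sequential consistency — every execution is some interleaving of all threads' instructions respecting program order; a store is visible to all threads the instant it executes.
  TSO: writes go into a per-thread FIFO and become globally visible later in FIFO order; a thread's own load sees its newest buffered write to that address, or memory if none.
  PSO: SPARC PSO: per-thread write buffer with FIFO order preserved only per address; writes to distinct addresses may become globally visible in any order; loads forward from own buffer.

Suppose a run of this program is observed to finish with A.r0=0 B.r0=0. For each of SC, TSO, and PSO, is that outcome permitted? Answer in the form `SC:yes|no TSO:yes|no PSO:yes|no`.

SC:yes TSO:yes PSO:yes

outcome vector order: (A.r0,B.r0)
SC (3): (0,0); (0,2); (1,0)
TSO (3): (0,0); (0,2); (1,0)
PSO (3): (0,0); (0,2); (1,0)
target (0,0) ∈ {SC,TSO,PSO}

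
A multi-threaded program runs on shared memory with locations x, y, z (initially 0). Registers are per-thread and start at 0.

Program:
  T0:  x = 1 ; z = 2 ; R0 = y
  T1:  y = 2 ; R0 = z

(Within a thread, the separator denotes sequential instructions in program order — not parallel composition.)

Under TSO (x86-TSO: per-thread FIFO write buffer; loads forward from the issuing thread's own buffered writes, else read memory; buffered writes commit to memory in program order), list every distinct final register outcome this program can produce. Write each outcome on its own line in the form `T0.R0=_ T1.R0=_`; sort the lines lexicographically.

T0.R0=0 T1.R0=0
T0.R0=0 T1.R0=2
T0.R0=2 T1.R0=0
T0.R0=2 T1.R0=2

outcome vector order: (T0.R0,T1.R0)
|TSO outcomes| = 4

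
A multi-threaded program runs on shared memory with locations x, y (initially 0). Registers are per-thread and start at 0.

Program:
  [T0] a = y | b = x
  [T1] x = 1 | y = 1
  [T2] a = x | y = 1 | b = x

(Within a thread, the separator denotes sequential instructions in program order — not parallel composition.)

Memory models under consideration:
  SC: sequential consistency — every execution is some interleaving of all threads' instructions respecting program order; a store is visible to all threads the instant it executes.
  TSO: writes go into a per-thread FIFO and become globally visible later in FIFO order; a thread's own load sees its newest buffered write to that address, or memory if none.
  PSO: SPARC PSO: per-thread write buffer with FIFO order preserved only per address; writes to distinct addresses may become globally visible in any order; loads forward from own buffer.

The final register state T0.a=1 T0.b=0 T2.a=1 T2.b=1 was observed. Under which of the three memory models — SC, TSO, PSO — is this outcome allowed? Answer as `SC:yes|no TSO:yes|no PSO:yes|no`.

outcome vector order: (T0.a,T0.b,T2.a,T2.b)
SC (11): <0 0 0 0>, <0 0 0 1>, <0 0 1 1>, <0 1 0 0>, <0 1 0 1>, <0 1 1 1>, <1 0 0 0>, <1 0 0 1>, <1 1 0 0>, <1 1 0 1>, <1 1 1 1>
TSO (11): <0 0 0 0>, <0 0 0 1>, <0 0 1 1>, <0 1 0 0>, <0 1 0 1>, <0 1 1 1>, <1 0 0 0>, <1 0 0 1>, <1 1 0 0>, <1 1 0 1>, <1 1 1 1>
PSO (12): <0 0 0 0>, <0 0 0 1>, <0 0 1 1>, <0 1 0 0>, <0 1 0 1>, <0 1 1 1>, <1 0 0 0>, <1 0 0 1>, <1 0 1 1>, <1 1 0 0>, <1 1 0 1>, <1 1 1 1>
target <1 0 1 1> ∈ {PSO}

SC:no TSO:no PSO:yes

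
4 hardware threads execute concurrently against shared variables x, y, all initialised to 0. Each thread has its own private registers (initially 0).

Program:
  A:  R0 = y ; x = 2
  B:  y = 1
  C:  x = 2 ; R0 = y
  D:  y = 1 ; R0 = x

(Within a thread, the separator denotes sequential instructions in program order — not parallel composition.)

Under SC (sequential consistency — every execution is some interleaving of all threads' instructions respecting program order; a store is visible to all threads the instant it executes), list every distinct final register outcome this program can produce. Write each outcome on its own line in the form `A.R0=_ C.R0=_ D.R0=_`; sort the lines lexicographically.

outcome vector order: (A.R0,C.R0,D.R0)
|SC outcomes| = 6

A.R0=0 C.R0=0 D.R0=2
A.R0=0 C.R0=1 D.R0=0
A.R0=0 C.R0=1 D.R0=2
A.R0=1 C.R0=0 D.R0=2
A.R0=1 C.R0=1 D.R0=0
A.R0=1 C.R0=1 D.R0=2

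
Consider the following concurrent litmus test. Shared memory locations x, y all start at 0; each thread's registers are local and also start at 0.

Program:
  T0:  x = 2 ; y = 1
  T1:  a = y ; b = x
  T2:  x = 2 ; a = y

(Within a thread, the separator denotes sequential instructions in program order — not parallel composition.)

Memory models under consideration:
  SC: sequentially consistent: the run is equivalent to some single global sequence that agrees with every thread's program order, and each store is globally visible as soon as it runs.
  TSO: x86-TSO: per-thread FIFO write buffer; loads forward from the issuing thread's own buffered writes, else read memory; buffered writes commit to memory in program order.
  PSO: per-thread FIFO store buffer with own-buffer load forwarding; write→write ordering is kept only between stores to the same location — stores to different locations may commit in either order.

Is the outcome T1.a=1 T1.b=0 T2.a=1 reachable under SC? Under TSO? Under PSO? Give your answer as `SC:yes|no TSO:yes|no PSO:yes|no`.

SC:no TSO:no PSO:yes

outcome vector order: (T1.a,T1.b,T2.a)
[SC] allowed = {(0,0,0); (0,0,1); (0,2,0); (0,2,1); (1,2,0); (1,2,1)}
[TSO] allowed = {(0,0,0); (0,0,1); (0,2,0); (0,2,1); (1,2,0); (1,2,1)}
[PSO] allowed = {(0,0,0); (0,0,1); (0,2,0); (0,2,1); (1,0,0); (1,0,1); (1,2,0); (1,2,1)}
target (1,0,1) ∈ {PSO}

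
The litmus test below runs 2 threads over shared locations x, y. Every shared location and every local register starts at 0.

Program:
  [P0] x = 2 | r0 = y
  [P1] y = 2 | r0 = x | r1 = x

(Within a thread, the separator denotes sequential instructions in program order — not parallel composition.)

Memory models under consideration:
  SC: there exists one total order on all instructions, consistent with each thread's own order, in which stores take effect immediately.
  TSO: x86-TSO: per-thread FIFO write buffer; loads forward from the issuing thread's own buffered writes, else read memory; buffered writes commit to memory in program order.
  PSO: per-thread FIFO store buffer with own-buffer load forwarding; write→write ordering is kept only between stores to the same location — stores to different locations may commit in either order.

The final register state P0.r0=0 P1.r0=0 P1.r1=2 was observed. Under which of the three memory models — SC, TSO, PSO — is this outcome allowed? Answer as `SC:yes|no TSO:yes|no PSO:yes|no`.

outcome vector order: (P0.r0,P1.r0,P1.r1)
SC (4): (0,2,2) (2,0,0) (2,0,2) (2,2,2)
TSO (6): (0,0,0) (0,0,2) (0,2,2) (2,0,0) (2,0,2) (2,2,2)
PSO (6): (0,0,0) (0,0,2) (0,2,2) (2,0,0) (2,0,2) (2,2,2)
target (0,0,2) ∈ {TSO,PSO}

SC:no TSO:yes PSO:yes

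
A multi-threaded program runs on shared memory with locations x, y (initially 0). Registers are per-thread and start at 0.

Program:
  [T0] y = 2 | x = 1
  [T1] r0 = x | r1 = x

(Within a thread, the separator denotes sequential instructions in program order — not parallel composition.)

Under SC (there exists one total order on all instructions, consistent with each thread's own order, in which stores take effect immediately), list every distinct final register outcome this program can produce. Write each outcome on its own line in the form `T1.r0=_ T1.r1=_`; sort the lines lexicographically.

T1.r0=0 T1.r1=0
T1.r0=0 T1.r1=1
T1.r0=1 T1.r1=1

outcome vector order: (T1.r0,T1.r1)
|SC outcomes| = 3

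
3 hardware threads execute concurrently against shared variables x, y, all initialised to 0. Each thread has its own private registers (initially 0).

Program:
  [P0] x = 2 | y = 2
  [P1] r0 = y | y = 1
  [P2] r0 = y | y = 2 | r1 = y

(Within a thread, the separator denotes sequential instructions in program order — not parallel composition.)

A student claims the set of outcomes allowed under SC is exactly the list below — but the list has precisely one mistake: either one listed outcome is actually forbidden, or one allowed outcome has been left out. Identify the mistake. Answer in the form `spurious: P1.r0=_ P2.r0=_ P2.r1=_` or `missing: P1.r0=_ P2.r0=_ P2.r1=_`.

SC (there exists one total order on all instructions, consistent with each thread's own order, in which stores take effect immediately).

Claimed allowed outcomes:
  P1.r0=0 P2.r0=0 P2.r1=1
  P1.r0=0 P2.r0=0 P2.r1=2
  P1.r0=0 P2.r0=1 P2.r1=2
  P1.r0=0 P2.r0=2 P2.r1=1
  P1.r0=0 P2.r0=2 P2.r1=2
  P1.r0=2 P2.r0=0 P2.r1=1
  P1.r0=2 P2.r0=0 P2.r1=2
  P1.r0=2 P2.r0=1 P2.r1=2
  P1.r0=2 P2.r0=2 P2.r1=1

outcome vector order: (P1.r0,P2.r0,P2.r1)
SC: 10 outcomes — {(0,0,1), (0,0,2), (0,1,2), (0,2,1), (0,2,2), (2,0,1), (2,0,2), (2,1,2), (2,2,1), (2,2,2)}
SC∖claimed = {(2,2,2)}

missing: P1.r0=2 P2.r0=2 P2.r1=2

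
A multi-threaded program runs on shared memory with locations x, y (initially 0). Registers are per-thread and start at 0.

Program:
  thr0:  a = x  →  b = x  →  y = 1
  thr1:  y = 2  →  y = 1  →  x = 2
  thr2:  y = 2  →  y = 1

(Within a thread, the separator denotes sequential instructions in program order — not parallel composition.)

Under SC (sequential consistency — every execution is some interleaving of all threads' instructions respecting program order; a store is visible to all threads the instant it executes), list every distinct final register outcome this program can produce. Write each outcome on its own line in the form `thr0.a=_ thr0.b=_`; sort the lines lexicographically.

outcome vector order: (thr0.a,thr0.b)
|SC outcomes| = 3

thr0.a=0 thr0.b=0
thr0.a=0 thr0.b=2
thr0.a=2 thr0.b=2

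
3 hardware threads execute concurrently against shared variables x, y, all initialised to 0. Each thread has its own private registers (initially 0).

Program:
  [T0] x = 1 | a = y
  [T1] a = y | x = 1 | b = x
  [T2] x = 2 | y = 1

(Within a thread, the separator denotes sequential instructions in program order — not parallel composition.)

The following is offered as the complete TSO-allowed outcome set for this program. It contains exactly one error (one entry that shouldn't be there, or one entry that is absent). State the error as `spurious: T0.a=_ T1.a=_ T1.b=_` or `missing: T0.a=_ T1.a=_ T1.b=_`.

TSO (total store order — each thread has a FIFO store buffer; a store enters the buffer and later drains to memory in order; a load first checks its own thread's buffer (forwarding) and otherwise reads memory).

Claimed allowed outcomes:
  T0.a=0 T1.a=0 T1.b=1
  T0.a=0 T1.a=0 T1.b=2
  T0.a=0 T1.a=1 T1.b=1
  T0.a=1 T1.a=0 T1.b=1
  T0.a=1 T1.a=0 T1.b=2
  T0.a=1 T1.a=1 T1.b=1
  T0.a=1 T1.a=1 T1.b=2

spurious: T0.a=1 T1.a=1 T1.b=2

outcome vector order: (T0.a,T1.a,T1.b)
TSO: 6 outcomes — {001 002 011 101 102 111}
claimed∖TSO = {112}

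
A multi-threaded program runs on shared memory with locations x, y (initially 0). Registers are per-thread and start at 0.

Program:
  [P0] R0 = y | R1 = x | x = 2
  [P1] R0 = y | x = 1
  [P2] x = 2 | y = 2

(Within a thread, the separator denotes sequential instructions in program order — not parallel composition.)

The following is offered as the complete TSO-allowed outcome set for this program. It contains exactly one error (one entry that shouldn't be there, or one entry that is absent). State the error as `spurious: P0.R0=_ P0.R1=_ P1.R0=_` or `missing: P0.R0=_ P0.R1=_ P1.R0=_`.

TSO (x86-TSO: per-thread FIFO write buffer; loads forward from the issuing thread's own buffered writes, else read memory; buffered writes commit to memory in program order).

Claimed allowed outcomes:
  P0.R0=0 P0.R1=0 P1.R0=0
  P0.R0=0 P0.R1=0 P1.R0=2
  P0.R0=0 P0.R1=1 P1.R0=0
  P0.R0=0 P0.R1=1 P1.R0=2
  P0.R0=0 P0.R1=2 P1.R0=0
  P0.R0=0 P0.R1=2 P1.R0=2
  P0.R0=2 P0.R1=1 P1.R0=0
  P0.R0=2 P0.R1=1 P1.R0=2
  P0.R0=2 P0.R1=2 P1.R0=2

missing: P0.R0=2 P0.R1=2 P1.R0=0

outcome vector order: (P0.R0,P0.R1,P1.R0)
[TSO] allowed = {<0 0 0>, <0 0 2>, <0 1 0>, <0 1 2>, <0 2 0>, <0 2 2>, <2 1 0>, <2 1 2>, <2 2 0>, <2 2 2>}
TSO∖claimed = {<2 2 0>}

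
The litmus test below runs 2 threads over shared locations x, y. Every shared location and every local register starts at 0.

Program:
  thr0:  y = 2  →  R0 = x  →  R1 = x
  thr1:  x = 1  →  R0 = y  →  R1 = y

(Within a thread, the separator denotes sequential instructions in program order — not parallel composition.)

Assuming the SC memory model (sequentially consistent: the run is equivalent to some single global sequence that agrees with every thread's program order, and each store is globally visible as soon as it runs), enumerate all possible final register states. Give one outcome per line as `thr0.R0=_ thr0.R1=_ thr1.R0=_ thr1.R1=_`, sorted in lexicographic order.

thr0.R0=0 thr0.R1=0 thr1.R0=2 thr1.R1=2
thr0.R0=0 thr0.R1=1 thr1.R0=2 thr1.R1=2
thr0.R0=1 thr0.R1=1 thr1.R0=0 thr1.R1=0
thr0.R0=1 thr0.R1=1 thr1.R0=0 thr1.R1=2
thr0.R0=1 thr0.R1=1 thr1.R0=2 thr1.R1=2

outcome vector order: (thr0.R0,thr0.R1,thr1.R0,thr1.R1)
|SC outcomes| = 5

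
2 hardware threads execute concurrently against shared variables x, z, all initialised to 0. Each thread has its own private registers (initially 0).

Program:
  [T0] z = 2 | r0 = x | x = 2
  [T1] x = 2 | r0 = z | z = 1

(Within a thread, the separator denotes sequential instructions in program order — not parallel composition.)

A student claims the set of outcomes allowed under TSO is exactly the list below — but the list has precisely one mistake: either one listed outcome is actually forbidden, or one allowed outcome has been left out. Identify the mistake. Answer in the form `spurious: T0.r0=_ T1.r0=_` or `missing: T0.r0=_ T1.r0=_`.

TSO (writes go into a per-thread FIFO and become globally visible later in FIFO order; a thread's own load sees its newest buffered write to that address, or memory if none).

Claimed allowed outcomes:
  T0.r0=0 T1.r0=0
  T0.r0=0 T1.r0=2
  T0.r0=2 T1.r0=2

missing: T0.r0=2 T1.r0=0

outcome vector order: (T0.r0,T1.r0)
[TSO] allowed = {00, 02, 20, 22}
TSO∖claimed = {20}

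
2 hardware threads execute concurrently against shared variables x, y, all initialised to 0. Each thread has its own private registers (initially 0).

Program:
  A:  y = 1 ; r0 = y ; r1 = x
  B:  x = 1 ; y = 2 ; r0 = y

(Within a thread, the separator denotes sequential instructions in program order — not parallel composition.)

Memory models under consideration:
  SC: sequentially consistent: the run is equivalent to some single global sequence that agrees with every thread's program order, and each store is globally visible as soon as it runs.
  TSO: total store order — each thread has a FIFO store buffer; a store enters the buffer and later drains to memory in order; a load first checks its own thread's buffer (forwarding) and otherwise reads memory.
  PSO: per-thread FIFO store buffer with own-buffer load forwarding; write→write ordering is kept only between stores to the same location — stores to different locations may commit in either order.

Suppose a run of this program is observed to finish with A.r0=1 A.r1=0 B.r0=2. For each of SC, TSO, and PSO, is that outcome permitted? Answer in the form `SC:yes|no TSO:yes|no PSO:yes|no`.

outcome vector order: (A.r0,A.r1,B.r0)
under SC → 102, 111, 112, 212
under TSO → 101, 102, 111, 112, 212
under PSO → 101, 102, 111, 112, 202, 212
target 102 ∈ {SC,TSO,PSO}

SC:yes TSO:yes PSO:yes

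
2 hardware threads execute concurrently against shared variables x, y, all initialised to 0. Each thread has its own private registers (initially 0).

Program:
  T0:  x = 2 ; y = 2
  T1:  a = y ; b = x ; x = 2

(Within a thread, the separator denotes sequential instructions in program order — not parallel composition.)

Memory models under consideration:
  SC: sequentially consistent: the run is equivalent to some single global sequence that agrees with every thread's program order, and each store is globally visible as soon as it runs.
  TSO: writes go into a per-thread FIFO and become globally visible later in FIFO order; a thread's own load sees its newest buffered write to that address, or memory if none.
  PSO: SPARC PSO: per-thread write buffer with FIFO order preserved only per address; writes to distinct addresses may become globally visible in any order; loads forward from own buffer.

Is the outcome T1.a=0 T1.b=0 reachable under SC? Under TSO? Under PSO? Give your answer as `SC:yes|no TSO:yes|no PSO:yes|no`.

outcome vector order: (T1.a,T1.b)
under SC → <0 0>, <0 2>, <2 2>
under TSO → <0 0>, <0 2>, <2 2>
under PSO → <0 0>, <0 2>, <2 0>, <2 2>
target <0 0> ∈ {SC,TSO,PSO}

SC:yes TSO:yes PSO:yes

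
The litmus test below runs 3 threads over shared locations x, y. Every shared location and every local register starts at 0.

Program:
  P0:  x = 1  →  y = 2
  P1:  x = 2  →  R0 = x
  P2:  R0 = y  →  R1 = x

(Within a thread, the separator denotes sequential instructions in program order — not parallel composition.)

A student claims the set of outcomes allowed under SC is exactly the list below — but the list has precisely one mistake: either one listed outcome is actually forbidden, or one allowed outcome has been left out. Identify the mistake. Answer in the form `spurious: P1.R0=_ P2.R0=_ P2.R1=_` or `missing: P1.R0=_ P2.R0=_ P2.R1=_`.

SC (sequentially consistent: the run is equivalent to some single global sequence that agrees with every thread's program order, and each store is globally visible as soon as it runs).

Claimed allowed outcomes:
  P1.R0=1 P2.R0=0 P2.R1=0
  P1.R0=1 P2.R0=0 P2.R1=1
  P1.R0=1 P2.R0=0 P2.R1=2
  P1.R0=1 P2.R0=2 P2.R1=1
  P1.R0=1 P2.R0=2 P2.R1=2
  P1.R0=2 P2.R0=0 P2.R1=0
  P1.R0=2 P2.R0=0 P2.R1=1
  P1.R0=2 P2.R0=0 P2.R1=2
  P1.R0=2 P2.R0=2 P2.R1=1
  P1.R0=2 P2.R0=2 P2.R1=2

outcome vector order: (P1.R0,P2.R0,P2.R1)
under SC → (1,0,0); (1,0,1); (1,0,2); (1,2,1); (2,0,0); (2,0,1); (2,0,2); (2,2,1); (2,2,2)
claimed∖SC = {(1,2,2)}

spurious: P1.R0=1 P2.R0=2 P2.R1=2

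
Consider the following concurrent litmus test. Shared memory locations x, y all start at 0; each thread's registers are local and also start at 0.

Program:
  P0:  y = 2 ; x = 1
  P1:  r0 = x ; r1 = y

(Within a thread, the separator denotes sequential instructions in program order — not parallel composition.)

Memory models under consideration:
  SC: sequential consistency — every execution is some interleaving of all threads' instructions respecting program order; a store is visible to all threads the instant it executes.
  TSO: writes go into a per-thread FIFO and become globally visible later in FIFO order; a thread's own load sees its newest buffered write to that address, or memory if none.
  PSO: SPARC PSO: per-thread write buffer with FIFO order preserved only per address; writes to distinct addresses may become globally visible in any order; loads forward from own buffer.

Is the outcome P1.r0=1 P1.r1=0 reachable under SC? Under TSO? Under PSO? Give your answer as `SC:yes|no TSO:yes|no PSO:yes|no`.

outcome vector order: (P1.r0,P1.r1)
[SC] allowed = {00 02 12}
[TSO] allowed = {00 02 12}
[PSO] allowed = {00 02 10 12}
target 10 ∈ {PSO}

SC:no TSO:no PSO:yes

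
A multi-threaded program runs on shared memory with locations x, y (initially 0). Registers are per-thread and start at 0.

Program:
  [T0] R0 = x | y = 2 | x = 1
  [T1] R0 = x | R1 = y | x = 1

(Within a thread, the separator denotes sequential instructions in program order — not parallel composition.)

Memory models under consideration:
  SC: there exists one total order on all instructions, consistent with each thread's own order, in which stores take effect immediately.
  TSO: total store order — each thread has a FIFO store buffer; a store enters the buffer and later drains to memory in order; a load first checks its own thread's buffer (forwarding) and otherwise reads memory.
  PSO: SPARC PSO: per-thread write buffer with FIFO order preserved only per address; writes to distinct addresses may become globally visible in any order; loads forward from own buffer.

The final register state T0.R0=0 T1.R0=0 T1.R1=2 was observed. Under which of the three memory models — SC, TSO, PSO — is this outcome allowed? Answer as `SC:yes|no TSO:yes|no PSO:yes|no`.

outcome vector order: (T0.R0,T1.R0,T1.R1)
[SC] allowed = {000; 002; 012; 100}
[TSO] allowed = {000; 002; 012; 100}
[PSO] allowed = {000; 002; 010; 012; 100}
target 002 ∈ {SC,TSO,PSO}

SC:yes TSO:yes PSO:yes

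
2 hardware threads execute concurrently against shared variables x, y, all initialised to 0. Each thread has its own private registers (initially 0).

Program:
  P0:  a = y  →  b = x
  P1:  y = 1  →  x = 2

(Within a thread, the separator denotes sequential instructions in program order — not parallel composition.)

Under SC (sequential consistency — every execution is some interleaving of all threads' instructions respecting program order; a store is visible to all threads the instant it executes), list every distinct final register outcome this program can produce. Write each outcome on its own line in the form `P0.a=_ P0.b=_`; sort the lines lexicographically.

P0.a=0 P0.b=0
P0.a=0 P0.b=2
P0.a=1 P0.b=0
P0.a=1 P0.b=2

outcome vector order: (P0.a,P0.b)
|SC outcomes| = 4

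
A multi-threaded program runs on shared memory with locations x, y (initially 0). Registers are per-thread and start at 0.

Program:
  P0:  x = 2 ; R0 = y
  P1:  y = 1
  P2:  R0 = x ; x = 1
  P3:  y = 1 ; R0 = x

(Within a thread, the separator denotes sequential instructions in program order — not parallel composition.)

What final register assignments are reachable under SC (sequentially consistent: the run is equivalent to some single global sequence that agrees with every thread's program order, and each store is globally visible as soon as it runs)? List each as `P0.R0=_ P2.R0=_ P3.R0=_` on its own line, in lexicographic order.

P0.R0=0 P2.R0=0 P3.R0=1
P0.R0=0 P2.R0=0 P3.R0=2
P0.R0=0 P2.R0=2 P3.R0=1
P0.R0=0 P2.R0=2 P3.R0=2
P0.R0=1 P2.R0=0 P3.R0=0
P0.R0=1 P2.R0=0 P3.R0=1
P0.R0=1 P2.R0=0 P3.R0=2
P0.R0=1 P2.R0=2 P3.R0=0
P0.R0=1 P2.R0=2 P3.R0=1
P0.R0=1 P2.R0=2 P3.R0=2

outcome vector order: (P0.R0,P2.R0,P3.R0)
|SC outcomes| = 10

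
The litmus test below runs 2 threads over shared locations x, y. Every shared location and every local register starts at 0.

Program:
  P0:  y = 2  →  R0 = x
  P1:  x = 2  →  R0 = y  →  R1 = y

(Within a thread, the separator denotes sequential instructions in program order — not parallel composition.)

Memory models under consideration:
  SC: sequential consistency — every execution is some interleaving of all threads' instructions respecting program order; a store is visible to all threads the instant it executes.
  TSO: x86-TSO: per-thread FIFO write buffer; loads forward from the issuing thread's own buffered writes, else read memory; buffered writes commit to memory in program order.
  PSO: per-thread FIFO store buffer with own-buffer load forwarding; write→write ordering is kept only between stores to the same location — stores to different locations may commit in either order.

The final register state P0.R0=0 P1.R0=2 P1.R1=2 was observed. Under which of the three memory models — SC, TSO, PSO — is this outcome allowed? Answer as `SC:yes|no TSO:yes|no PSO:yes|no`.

SC:yes TSO:yes PSO:yes

outcome vector order: (P0.R0,P1.R0,P1.R1)
SC: 4 outcomes — {<0 2 2>, <2 0 0>, <2 0 2>, <2 2 2>}
TSO: 6 outcomes — {<0 0 0>, <0 0 2>, <0 2 2>, <2 0 0>, <2 0 2>, <2 2 2>}
PSO: 6 outcomes — {<0 0 0>, <0 0 2>, <0 2 2>, <2 0 0>, <2 0 2>, <2 2 2>}
target <0 2 2> ∈ {SC,TSO,PSO}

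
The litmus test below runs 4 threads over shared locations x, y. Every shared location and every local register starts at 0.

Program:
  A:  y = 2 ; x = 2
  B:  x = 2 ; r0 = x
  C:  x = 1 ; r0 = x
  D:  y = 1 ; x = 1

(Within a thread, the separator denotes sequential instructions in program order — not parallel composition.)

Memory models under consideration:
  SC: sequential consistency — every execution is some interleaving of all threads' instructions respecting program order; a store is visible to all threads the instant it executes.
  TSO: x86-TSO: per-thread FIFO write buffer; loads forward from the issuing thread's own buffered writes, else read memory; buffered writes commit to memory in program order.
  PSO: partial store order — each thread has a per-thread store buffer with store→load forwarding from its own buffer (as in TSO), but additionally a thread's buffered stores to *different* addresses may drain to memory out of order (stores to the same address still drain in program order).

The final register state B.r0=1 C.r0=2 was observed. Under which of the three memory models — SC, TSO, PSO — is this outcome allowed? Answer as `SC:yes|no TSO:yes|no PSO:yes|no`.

outcome vector order: (B.r0,C.r0)
SC: 4 outcomes — {(1,1), (1,2), (2,1), (2,2)}
TSO: 4 outcomes — {(1,1), (1,2), (2,1), (2,2)}
PSO: 4 outcomes — {(1,1), (1,2), (2,1), (2,2)}
target (1,2) ∈ {SC,TSO,PSO}

SC:yes TSO:yes PSO:yes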